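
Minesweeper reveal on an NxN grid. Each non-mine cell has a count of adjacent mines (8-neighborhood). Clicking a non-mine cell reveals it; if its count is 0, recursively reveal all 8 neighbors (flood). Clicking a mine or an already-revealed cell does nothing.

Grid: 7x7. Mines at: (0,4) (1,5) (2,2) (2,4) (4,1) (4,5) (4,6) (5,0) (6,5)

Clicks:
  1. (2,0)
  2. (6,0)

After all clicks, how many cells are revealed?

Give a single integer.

Answer: 13

Derivation:
Click 1 (2,0) count=0: revealed 12 new [(0,0) (0,1) (0,2) (0,3) (1,0) (1,1) (1,2) (1,3) (2,0) (2,1) (3,0) (3,1)] -> total=12
Click 2 (6,0) count=1: revealed 1 new [(6,0)] -> total=13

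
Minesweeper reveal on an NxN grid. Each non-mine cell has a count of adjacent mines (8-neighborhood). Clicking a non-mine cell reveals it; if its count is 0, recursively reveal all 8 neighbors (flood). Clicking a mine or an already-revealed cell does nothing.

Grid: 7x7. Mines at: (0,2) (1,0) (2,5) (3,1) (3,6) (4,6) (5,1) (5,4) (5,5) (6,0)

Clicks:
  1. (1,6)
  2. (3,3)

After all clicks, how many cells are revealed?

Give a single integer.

Click 1 (1,6) count=1: revealed 1 new [(1,6)] -> total=1
Click 2 (3,3) count=0: revealed 12 new [(1,2) (1,3) (1,4) (2,2) (2,3) (2,4) (3,2) (3,3) (3,4) (4,2) (4,3) (4,4)] -> total=13

Answer: 13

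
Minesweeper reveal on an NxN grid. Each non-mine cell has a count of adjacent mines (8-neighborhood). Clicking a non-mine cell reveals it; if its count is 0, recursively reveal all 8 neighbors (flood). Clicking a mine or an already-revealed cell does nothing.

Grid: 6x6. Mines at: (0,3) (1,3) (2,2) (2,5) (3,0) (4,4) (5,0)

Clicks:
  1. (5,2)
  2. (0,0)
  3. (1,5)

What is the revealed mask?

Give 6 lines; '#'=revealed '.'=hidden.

Answer: ###...
###..#
##....
.###..
.###..
.###..

Derivation:
Click 1 (5,2) count=0: revealed 9 new [(3,1) (3,2) (3,3) (4,1) (4,2) (4,3) (5,1) (5,2) (5,3)] -> total=9
Click 2 (0,0) count=0: revealed 8 new [(0,0) (0,1) (0,2) (1,0) (1,1) (1,2) (2,0) (2,1)] -> total=17
Click 3 (1,5) count=1: revealed 1 new [(1,5)] -> total=18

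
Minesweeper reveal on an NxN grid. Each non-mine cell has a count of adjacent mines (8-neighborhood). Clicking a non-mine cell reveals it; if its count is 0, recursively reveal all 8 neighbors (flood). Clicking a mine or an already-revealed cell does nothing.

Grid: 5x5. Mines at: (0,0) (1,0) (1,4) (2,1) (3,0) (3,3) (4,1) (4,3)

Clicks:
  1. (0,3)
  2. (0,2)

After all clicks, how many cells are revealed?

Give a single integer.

Click 1 (0,3) count=1: revealed 1 new [(0,3)] -> total=1
Click 2 (0,2) count=0: revealed 5 new [(0,1) (0,2) (1,1) (1,2) (1,3)] -> total=6

Answer: 6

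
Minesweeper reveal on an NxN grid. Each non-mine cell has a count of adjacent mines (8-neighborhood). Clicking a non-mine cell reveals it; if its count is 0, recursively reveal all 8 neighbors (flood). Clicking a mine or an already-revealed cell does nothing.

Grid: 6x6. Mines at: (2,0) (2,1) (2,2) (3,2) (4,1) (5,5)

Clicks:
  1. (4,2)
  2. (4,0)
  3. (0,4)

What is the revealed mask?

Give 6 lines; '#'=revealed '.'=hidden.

Click 1 (4,2) count=2: revealed 1 new [(4,2)] -> total=1
Click 2 (4,0) count=1: revealed 1 new [(4,0)] -> total=2
Click 3 (0,4) count=0: revealed 21 new [(0,0) (0,1) (0,2) (0,3) (0,4) (0,5) (1,0) (1,1) (1,2) (1,3) (1,4) (1,5) (2,3) (2,4) (2,5) (3,3) (3,4) (3,5) (4,3) (4,4) (4,5)] -> total=23

Answer: ######
######
...###
...###
#.####
......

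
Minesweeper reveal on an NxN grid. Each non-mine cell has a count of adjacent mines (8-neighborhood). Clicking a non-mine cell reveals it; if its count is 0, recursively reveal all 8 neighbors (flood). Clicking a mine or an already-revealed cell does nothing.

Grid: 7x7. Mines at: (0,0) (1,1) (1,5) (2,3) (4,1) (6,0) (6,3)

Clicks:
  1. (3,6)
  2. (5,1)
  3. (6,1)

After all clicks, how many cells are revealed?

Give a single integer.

Click 1 (3,6) count=0: revealed 21 new [(2,4) (2,5) (2,6) (3,2) (3,3) (3,4) (3,5) (3,6) (4,2) (4,3) (4,4) (4,5) (4,6) (5,2) (5,3) (5,4) (5,5) (5,6) (6,4) (6,5) (6,6)] -> total=21
Click 2 (5,1) count=2: revealed 1 new [(5,1)] -> total=22
Click 3 (6,1) count=1: revealed 1 new [(6,1)] -> total=23

Answer: 23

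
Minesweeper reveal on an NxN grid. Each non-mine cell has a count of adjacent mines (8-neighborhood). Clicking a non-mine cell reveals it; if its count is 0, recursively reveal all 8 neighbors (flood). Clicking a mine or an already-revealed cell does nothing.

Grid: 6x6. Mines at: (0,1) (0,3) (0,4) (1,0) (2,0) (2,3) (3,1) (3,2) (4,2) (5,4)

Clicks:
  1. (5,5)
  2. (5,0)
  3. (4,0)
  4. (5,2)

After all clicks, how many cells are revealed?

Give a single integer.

Answer: 6

Derivation:
Click 1 (5,5) count=1: revealed 1 new [(5,5)] -> total=1
Click 2 (5,0) count=0: revealed 4 new [(4,0) (4,1) (5,0) (5,1)] -> total=5
Click 3 (4,0) count=1: revealed 0 new [(none)] -> total=5
Click 4 (5,2) count=1: revealed 1 new [(5,2)] -> total=6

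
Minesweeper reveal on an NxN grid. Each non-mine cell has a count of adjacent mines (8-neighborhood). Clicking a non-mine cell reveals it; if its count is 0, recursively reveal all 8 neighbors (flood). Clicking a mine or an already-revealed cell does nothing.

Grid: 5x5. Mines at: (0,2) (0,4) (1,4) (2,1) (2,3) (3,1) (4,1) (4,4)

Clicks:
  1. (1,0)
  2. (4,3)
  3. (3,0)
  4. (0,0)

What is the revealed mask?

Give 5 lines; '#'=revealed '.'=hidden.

Click 1 (1,0) count=1: revealed 1 new [(1,0)] -> total=1
Click 2 (4,3) count=1: revealed 1 new [(4,3)] -> total=2
Click 3 (3,0) count=3: revealed 1 new [(3,0)] -> total=3
Click 4 (0,0) count=0: revealed 3 new [(0,0) (0,1) (1,1)] -> total=6

Answer: ##...
##...
.....
#....
...#.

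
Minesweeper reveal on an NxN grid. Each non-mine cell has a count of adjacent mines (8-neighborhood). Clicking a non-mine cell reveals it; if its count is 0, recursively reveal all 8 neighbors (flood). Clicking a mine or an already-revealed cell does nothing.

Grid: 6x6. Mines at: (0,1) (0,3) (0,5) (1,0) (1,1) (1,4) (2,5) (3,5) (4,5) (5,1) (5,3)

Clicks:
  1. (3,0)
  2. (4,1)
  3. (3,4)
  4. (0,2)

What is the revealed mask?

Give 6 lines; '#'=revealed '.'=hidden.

Answer: ..#...
......
#####.
#####.
#####.
......

Derivation:
Click 1 (3,0) count=0: revealed 15 new [(2,0) (2,1) (2,2) (2,3) (2,4) (3,0) (3,1) (3,2) (3,3) (3,4) (4,0) (4,1) (4,2) (4,3) (4,4)] -> total=15
Click 2 (4,1) count=1: revealed 0 new [(none)] -> total=15
Click 3 (3,4) count=3: revealed 0 new [(none)] -> total=15
Click 4 (0,2) count=3: revealed 1 new [(0,2)] -> total=16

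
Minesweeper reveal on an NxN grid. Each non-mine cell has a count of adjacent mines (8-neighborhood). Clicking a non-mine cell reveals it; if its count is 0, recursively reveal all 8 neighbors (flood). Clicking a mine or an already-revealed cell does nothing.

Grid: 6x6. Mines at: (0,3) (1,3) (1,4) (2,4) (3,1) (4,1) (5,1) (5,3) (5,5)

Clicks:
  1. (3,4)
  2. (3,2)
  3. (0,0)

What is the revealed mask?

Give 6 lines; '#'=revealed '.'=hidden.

Click 1 (3,4) count=1: revealed 1 new [(3,4)] -> total=1
Click 2 (3,2) count=2: revealed 1 new [(3,2)] -> total=2
Click 3 (0,0) count=0: revealed 9 new [(0,0) (0,1) (0,2) (1,0) (1,1) (1,2) (2,0) (2,1) (2,2)] -> total=11

Answer: ###...
###...
###...
..#.#.
......
......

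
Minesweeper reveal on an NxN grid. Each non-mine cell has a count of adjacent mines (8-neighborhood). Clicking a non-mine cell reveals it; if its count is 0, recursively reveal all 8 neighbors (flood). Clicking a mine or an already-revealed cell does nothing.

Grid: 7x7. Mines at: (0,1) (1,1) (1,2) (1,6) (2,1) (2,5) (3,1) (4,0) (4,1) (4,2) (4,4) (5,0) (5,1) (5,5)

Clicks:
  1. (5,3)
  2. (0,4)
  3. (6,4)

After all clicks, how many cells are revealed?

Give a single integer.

Answer: 8

Derivation:
Click 1 (5,3) count=2: revealed 1 new [(5,3)] -> total=1
Click 2 (0,4) count=0: revealed 6 new [(0,3) (0,4) (0,5) (1,3) (1,4) (1,5)] -> total=7
Click 3 (6,4) count=1: revealed 1 new [(6,4)] -> total=8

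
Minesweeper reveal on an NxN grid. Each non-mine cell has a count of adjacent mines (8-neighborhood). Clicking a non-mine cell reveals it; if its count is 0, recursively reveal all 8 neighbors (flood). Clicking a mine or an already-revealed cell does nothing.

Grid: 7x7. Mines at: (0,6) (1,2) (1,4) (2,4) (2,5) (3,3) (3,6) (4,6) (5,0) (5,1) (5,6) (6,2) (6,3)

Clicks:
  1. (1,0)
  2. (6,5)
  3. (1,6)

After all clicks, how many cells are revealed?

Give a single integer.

Answer: 15

Derivation:
Click 1 (1,0) count=0: revealed 13 new [(0,0) (0,1) (1,0) (1,1) (2,0) (2,1) (2,2) (3,0) (3,1) (3,2) (4,0) (4,1) (4,2)] -> total=13
Click 2 (6,5) count=1: revealed 1 new [(6,5)] -> total=14
Click 3 (1,6) count=2: revealed 1 new [(1,6)] -> total=15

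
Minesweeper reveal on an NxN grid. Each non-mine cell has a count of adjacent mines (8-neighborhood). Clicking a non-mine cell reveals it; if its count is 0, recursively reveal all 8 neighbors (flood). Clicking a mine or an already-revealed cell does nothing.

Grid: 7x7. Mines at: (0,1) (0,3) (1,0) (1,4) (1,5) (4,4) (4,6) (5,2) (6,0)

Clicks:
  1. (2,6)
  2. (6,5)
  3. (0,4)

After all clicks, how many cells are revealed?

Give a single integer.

Answer: 10

Derivation:
Click 1 (2,6) count=1: revealed 1 new [(2,6)] -> total=1
Click 2 (6,5) count=0: revealed 8 new [(5,3) (5,4) (5,5) (5,6) (6,3) (6,4) (6,5) (6,6)] -> total=9
Click 3 (0,4) count=3: revealed 1 new [(0,4)] -> total=10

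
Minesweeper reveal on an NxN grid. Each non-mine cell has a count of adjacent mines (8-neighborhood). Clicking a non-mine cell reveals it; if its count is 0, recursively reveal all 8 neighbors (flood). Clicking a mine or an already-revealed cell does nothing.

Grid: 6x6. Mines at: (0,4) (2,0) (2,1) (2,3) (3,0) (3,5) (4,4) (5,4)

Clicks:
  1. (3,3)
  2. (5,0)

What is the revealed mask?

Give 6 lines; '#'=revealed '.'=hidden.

Click 1 (3,3) count=2: revealed 1 new [(3,3)] -> total=1
Click 2 (5,0) count=0: revealed 10 new [(3,1) (3,2) (4,0) (4,1) (4,2) (4,3) (5,0) (5,1) (5,2) (5,3)] -> total=11

Answer: ......
......
......
.###..
####..
####..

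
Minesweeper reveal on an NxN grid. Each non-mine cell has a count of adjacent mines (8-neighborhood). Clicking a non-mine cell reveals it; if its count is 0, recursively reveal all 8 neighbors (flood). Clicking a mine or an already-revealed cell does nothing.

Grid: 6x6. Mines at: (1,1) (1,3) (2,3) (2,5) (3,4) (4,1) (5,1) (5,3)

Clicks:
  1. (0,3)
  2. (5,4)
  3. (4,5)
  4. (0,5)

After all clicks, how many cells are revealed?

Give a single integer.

Click 1 (0,3) count=1: revealed 1 new [(0,3)] -> total=1
Click 2 (5,4) count=1: revealed 1 new [(5,4)] -> total=2
Click 3 (4,5) count=1: revealed 1 new [(4,5)] -> total=3
Click 4 (0,5) count=0: revealed 4 new [(0,4) (0,5) (1,4) (1,5)] -> total=7

Answer: 7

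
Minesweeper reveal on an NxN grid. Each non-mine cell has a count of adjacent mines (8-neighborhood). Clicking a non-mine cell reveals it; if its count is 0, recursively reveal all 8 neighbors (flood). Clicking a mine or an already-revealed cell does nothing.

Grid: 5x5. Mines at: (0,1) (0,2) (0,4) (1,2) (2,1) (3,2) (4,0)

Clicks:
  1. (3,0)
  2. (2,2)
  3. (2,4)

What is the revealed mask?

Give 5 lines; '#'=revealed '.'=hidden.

Answer: .....
...##
..###
#..##
...##

Derivation:
Click 1 (3,0) count=2: revealed 1 new [(3,0)] -> total=1
Click 2 (2,2) count=3: revealed 1 new [(2,2)] -> total=2
Click 3 (2,4) count=0: revealed 8 new [(1,3) (1,4) (2,3) (2,4) (3,3) (3,4) (4,3) (4,4)] -> total=10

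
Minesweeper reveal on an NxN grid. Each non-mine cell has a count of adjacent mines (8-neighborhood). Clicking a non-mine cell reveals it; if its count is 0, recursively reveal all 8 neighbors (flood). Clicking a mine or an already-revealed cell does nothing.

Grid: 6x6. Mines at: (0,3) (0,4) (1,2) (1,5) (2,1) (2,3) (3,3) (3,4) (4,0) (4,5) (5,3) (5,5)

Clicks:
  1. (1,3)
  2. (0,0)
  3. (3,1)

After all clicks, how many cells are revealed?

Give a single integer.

Click 1 (1,3) count=4: revealed 1 new [(1,3)] -> total=1
Click 2 (0,0) count=0: revealed 4 new [(0,0) (0,1) (1,0) (1,1)] -> total=5
Click 3 (3,1) count=2: revealed 1 new [(3,1)] -> total=6

Answer: 6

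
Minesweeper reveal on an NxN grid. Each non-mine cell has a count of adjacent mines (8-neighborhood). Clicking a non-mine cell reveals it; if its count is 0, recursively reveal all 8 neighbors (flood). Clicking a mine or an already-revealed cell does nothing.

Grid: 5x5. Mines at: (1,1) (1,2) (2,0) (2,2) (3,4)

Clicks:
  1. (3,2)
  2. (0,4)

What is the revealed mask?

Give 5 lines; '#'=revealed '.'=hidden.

Click 1 (3,2) count=1: revealed 1 new [(3,2)] -> total=1
Click 2 (0,4) count=0: revealed 6 new [(0,3) (0,4) (1,3) (1,4) (2,3) (2,4)] -> total=7

Answer: ...##
...##
...##
..#..
.....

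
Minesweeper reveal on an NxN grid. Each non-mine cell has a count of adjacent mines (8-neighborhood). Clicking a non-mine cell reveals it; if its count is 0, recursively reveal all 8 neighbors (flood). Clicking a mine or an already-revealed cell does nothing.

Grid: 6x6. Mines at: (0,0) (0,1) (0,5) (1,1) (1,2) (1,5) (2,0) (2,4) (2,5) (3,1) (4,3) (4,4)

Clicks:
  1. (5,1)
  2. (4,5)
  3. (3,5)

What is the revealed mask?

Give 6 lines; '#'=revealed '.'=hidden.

Click 1 (5,1) count=0: revealed 6 new [(4,0) (4,1) (4,2) (5,0) (5,1) (5,2)] -> total=6
Click 2 (4,5) count=1: revealed 1 new [(4,5)] -> total=7
Click 3 (3,5) count=3: revealed 1 new [(3,5)] -> total=8

Answer: ......
......
......
.....#
###..#
###...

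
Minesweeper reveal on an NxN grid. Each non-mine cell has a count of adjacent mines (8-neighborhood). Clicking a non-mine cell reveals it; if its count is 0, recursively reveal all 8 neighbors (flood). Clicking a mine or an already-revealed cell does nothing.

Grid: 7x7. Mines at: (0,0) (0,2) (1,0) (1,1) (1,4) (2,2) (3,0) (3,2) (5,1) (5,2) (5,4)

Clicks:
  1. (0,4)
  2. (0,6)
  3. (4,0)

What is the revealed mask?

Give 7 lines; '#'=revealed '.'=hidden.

Click 1 (0,4) count=1: revealed 1 new [(0,4)] -> total=1
Click 2 (0,6) count=0: revealed 20 new [(0,5) (0,6) (1,5) (1,6) (2,3) (2,4) (2,5) (2,6) (3,3) (3,4) (3,5) (3,6) (4,3) (4,4) (4,5) (4,6) (5,5) (5,6) (6,5) (6,6)] -> total=21
Click 3 (4,0) count=2: revealed 1 new [(4,0)] -> total=22

Answer: ....###
.....##
...####
...####
#..####
.....##
.....##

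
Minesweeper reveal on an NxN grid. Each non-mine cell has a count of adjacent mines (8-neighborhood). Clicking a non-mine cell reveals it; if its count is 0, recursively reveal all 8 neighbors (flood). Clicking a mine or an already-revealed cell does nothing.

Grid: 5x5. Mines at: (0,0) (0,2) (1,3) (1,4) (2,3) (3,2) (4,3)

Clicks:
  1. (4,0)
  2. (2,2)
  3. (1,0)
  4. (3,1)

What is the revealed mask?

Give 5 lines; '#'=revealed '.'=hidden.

Answer: .....
##...
###..
##...
##...

Derivation:
Click 1 (4,0) count=0: revealed 8 new [(1,0) (1,1) (2,0) (2,1) (3,0) (3,1) (4,0) (4,1)] -> total=8
Click 2 (2,2) count=3: revealed 1 new [(2,2)] -> total=9
Click 3 (1,0) count=1: revealed 0 new [(none)] -> total=9
Click 4 (3,1) count=1: revealed 0 new [(none)] -> total=9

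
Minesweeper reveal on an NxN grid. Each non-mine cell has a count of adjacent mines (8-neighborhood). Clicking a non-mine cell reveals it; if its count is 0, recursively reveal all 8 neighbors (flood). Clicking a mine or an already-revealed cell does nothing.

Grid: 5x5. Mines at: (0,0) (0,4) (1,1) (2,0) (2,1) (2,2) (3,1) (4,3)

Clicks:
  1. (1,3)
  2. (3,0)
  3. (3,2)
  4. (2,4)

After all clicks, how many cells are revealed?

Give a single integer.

Answer: 8

Derivation:
Click 1 (1,3) count=2: revealed 1 new [(1,3)] -> total=1
Click 2 (3,0) count=3: revealed 1 new [(3,0)] -> total=2
Click 3 (3,2) count=4: revealed 1 new [(3,2)] -> total=3
Click 4 (2,4) count=0: revealed 5 new [(1,4) (2,3) (2,4) (3,3) (3,4)] -> total=8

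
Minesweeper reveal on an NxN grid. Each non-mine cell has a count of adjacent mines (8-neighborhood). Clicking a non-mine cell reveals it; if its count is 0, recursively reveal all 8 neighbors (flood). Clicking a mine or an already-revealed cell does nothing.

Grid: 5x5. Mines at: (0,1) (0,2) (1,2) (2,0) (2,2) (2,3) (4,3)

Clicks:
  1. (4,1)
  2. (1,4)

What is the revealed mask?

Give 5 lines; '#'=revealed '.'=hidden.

Click 1 (4,1) count=0: revealed 6 new [(3,0) (3,1) (3,2) (4,0) (4,1) (4,2)] -> total=6
Click 2 (1,4) count=1: revealed 1 new [(1,4)] -> total=7

Answer: .....
....#
.....
###..
###..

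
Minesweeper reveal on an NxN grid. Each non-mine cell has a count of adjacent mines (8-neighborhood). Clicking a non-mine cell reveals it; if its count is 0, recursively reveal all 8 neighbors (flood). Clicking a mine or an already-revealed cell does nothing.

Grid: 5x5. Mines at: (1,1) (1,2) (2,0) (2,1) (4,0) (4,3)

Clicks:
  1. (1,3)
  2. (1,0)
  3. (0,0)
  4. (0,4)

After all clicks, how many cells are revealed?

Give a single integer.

Answer: 10

Derivation:
Click 1 (1,3) count=1: revealed 1 new [(1,3)] -> total=1
Click 2 (1,0) count=3: revealed 1 new [(1,0)] -> total=2
Click 3 (0,0) count=1: revealed 1 new [(0,0)] -> total=3
Click 4 (0,4) count=0: revealed 7 new [(0,3) (0,4) (1,4) (2,3) (2,4) (3,3) (3,4)] -> total=10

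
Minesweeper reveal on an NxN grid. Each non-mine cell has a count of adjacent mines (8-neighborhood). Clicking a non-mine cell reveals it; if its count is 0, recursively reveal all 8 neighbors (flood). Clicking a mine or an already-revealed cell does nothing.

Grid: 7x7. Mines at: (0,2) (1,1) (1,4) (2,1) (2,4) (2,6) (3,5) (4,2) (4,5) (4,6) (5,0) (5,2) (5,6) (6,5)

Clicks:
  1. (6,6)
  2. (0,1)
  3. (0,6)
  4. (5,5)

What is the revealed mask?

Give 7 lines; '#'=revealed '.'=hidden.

Click 1 (6,6) count=2: revealed 1 new [(6,6)] -> total=1
Click 2 (0,1) count=2: revealed 1 new [(0,1)] -> total=2
Click 3 (0,6) count=0: revealed 4 new [(0,5) (0,6) (1,5) (1,6)] -> total=6
Click 4 (5,5) count=4: revealed 1 new [(5,5)] -> total=7

Answer: .#...##
.....##
.......
.......
.......
.....#.
......#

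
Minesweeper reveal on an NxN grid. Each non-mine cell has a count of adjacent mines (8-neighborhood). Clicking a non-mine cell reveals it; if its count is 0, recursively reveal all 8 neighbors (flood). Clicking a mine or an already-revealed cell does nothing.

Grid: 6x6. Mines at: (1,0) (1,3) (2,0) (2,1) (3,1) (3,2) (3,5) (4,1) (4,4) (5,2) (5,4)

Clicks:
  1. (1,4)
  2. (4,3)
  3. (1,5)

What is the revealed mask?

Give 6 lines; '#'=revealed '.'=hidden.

Answer: ....##
....##
....##
......
...#..
......

Derivation:
Click 1 (1,4) count=1: revealed 1 new [(1,4)] -> total=1
Click 2 (4,3) count=4: revealed 1 new [(4,3)] -> total=2
Click 3 (1,5) count=0: revealed 5 new [(0,4) (0,5) (1,5) (2,4) (2,5)] -> total=7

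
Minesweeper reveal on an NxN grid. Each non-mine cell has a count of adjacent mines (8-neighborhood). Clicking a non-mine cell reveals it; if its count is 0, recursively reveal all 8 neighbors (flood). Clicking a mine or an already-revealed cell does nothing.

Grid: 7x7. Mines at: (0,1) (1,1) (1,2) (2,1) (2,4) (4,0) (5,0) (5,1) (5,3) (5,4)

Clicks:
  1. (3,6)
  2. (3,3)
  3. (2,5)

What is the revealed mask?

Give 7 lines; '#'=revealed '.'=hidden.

Click 1 (3,6) count=0: revealed 18 new [(0,3) (0,4) (0,5) (0,6) (1,3) (1,4) (1,5) (1,6) (2,5) (2,6) (3,5) (3,6) (4,5) (4,6) (5,5) (5,6) (6,5) (6,6)] -> total=18
Click 2 (3,3) count=1: revealed 1 new [(3,3)] -> total=19
Click 3 (2,5) count=1: revealed 0 new [(none)] -> total=19

Answer: ...####
...####
.....##
...#.##
.....##
.....##
.....##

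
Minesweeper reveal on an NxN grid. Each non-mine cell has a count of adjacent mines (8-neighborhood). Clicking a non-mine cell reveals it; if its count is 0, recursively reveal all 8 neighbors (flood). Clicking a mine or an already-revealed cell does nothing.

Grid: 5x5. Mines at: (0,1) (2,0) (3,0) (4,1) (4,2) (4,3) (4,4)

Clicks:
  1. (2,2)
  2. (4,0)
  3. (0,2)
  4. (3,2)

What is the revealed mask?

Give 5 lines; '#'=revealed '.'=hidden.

Click 1 (2,2) count=0: revealed 15 new [(0,2) (0,3) (0,4) (1,1) (1,2) (1,3) (1,4) (2,1) (2,2) (2,3) (2,4) (3,1) (3,2) (3,3) (3,4)] -> total=15
Click 2 (4,0) count=2: revealed 1 new [(4,0)] -> total=16
Click 3 (0,2) count=1: revealed 0 new [(none)] -> total=16
Click 4 (3,2) count=3: revealed 0 new [(none)] -> total=16

Answer: ..###
.####
.####
.####
#....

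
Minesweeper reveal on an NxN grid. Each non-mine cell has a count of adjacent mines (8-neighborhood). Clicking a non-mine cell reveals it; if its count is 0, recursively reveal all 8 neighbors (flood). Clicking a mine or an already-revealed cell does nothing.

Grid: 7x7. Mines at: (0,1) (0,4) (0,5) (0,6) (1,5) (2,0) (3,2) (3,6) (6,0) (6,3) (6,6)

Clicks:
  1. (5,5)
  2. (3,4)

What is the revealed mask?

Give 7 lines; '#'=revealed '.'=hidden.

Click 1 (5,5) count=1: revealed 1 new [(5,5)] -> total=1
Click 2 (3,4) count=0: revealed 11 new [(2,3) (2,4) (2,5) (3,3) (3,4) (3,5) (4,3) (4,4) (4,5) (5,3) (5,4)] -> total=12

Answer: .......
.......
...###.
...###.
...###.
...###.
.......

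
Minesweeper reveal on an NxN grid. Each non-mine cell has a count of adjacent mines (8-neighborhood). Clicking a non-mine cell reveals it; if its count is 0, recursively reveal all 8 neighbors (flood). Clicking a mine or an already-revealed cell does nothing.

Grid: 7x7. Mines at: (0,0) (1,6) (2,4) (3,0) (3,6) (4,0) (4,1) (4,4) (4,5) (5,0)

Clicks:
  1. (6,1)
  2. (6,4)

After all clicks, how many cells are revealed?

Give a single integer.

Answer: 12

Derivation:
Click 1 (6,1) count=1: revealed 1 new [(6,1)] -> total=1
Click 2 (6,4) count=0: revealed 11 new [(5,1) (5,2) (5,3) (5,4) (5,5) (5,6) (6,2) (6,3) (6,4) (6,5) (6,6)] -> total=12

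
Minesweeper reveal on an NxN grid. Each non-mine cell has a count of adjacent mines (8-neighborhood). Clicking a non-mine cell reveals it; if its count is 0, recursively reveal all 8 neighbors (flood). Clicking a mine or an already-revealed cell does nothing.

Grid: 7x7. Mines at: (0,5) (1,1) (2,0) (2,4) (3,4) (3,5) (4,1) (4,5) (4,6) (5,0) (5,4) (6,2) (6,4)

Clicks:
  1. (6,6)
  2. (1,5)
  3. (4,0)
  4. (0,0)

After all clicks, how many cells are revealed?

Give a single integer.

Answer: 7

Derivation:
Click 1 (6,6) count=0: revealed 4 new [(5,5) (5,6) (6,5) (6,6)] -> total=4
Click 2 (1,5) count=2: revealed 1 new [(1,5)] -> total=5
Click 3 (4,0) count=2: revealed 1 new [(4,0)] -> total=6
Click 4 (0,0) count=1: revealed 1 new [(0,0)] -> total=7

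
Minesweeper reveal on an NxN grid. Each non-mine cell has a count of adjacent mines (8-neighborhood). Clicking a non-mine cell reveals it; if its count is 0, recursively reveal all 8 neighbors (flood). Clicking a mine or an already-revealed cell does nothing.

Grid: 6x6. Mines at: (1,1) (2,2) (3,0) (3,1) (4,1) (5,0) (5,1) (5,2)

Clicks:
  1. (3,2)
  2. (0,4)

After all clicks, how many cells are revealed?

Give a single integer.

Answer: 21

Derivation:
Click 1 (3,2) count=3: revealed 1 new [(3,2)] -> total=1
Click 2 (0,4) count=0: revealed 20 new [(0,2) (0,3) (0,4) (0,5) (1,2) (1,3) (1,4) (1,5) (2,3) (2,4) (2,5) (3,3) (3,4) (3,5) (4,3) (4,4) (4,5) (5,3) (5,4) (5,5)] -> total=21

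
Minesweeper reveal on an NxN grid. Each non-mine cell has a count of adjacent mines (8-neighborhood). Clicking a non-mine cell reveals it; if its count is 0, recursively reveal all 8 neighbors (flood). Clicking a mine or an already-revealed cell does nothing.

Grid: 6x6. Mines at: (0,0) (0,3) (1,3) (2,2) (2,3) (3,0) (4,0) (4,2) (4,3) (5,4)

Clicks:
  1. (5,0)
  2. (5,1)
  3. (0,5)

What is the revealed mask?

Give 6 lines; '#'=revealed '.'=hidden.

Click 1 (5,0) count=1: revealed 1 new [(5,0)] -> total=1
Click 2 (5,1) count=2: revealed 1 new [(5,1)] -> total=2
Click 3 (0,5) count=0: revealed 10 new [(0,4) (0,5) (1,4) (1,5) (2,4) (2,5) (3,4) (3,5) (4,4) (4,5)] -> total=12

Answer: ....##
....##
....##
....##
....##
##....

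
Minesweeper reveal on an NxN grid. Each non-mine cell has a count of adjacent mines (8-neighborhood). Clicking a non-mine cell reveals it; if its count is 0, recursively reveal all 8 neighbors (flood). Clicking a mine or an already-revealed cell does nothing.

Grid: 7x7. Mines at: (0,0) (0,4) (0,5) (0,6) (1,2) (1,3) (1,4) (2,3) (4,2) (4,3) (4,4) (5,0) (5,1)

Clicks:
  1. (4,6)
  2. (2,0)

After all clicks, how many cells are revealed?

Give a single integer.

Click 1 (4,6) count=0: revealed 18 new [(1,5) (1,6) (2,5) (2,6) (3,5) (3,6) (4,5) (4,6) (5,2) (5,3) (5,4) (5,5) (5,6) (6,2) (6,3) (6,4) (6,5) (6,6)] -> total=18
Click 2 (2,0) count=0: revealed 8 new [(1,0) (1,1) (2,0) (2,1) (3,0) (3,1) (4,0) (4,1)] -> total=26

Answer: 26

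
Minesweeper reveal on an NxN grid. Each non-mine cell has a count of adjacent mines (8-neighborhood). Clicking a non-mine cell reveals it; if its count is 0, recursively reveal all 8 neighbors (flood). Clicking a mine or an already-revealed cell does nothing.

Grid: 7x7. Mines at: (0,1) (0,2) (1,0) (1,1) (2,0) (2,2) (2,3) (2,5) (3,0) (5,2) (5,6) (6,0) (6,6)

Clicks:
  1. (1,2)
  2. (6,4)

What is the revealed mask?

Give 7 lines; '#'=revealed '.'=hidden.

Answer: .......
..#....
.......
...###.
...###.
...###.
...###.

Derivation:
Click 1 (1,2) count=5: revealed 1 new [(1,2)] -> total=1
Click 2 (6,4) count=0: revealed 12 new [(3,3) (3,4) (3,5) (4,3) (4,4) (4,5) (5,3) (5,4) (5,5) (6,3) (6,4) (6,5)] -> total=13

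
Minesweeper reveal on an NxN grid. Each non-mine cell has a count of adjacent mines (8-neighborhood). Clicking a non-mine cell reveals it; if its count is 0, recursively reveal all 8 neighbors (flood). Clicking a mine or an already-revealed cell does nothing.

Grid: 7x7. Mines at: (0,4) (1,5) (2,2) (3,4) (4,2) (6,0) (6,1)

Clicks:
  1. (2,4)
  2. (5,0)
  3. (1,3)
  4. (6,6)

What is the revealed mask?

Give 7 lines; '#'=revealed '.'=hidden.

Answer: .......
...#...
....###
.....##
...####
#.#####
..#####

Derivation:
Click 1 (2,4) count=2: revealed 1 new [(2,4)] -> total=1
Click 2 (5,0) count=2: revealed 1 new [(5,0)] -> total=2
Click 3 (1,3) count=2: revealed 1 new [(1,3)] -> total=3
Click 4 (6,6) count=0: revealed 18 new [(2,5) (2,6) (3,5) (3,6) (4,3) (4,4) (4,5) (4,6) (5,2) (5,3) (5,4) (5,5) (5,6) (6,2) (6,3) (6,4) (6,5) (6,6)] -> total=21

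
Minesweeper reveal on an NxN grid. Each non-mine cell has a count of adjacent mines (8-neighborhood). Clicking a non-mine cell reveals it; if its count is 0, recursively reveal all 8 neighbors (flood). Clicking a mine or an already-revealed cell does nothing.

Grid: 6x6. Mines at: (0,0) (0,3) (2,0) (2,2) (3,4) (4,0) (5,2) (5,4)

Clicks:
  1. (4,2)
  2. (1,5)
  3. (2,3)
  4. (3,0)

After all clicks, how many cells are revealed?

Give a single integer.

Click 1 (4,2) count=1: revealed 1 new [(4,2)] -> total=1
Click 2 (1,5) count=0: revealed 6 new [(0,4) (0,5) (1,4) (1,5) (2,4) (2,5)] -> total=7
Click 3 (2,3) count=2: revealed 1 new [(2,3)] -> total=8
Click 4 (3,0) count=2: revealed 1 new [(3,0)] -> total=9

Answer: 9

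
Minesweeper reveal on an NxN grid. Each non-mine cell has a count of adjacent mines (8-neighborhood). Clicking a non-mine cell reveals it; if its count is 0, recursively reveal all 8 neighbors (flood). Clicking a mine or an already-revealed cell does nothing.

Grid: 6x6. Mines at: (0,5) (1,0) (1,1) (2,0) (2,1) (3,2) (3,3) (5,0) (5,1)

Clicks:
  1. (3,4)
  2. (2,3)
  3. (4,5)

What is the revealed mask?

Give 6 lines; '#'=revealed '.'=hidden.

Click 1 (3,4) count=1: revealed 1 new [(3,4)] -> total=1
Click 2 (2,3) count=2: revealed 1 new [(2,3)] -> total=2
Click 3 (4,5) count=0: revealed 13 new [(1,4) (1,5) (2,4) (2,5) (3,5) (4,2) (4,3) (4,4) (4,5) (5,2) (5,3) (5,4) (5,5)] -> total=15

Answer: ......
....##
...###
....##
..####
..####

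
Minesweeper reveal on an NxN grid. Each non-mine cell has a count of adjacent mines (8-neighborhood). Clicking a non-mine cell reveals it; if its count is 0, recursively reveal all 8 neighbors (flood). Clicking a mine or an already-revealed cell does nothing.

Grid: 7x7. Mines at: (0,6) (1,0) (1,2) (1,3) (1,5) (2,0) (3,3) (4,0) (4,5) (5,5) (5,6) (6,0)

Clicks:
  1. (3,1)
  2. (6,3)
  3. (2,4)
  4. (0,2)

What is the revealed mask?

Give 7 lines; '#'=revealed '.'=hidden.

Answer: ..#....
.......
....#..
.#.....
.####..
.####..
.####..

Derivation:
Click 1 (3,1) count=2: revealed 1 new [(3,1)] -> total=1
Click 2 (6,3) count=0: revealed 12 new [(4,1) (4,2) (4,3) (4,4) (5,1) (5,2) (5,3) (5,4) (6,1) (6,2) (6,3) (6,4)] -> total=13
Click 3 (2,4) count=3: revealed 1 new [(2,4)] -> total=14
Click 4 (0,2) count=2: revealed 1 new [(0,2)] -> total=15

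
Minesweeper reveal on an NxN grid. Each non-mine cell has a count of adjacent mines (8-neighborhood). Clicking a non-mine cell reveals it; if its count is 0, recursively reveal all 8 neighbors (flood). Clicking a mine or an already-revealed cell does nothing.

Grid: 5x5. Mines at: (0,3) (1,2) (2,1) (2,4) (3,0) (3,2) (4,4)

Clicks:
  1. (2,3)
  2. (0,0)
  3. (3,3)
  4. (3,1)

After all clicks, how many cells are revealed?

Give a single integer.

Click 1 (2,3) count=3: revealed 1 new [(2,3)] -> total=1
Click 2 (0,0) count=0: revealed 4 new [(0,0) (0,1) (1,0) (1,1)] -> total=5
Click 3 (3,3) count=3: revealed 1 new [(3,3)] -> total=6
Click 4 (3,1) count=3: revealed 1 new [(3,1)] -> total=7

Answer: 7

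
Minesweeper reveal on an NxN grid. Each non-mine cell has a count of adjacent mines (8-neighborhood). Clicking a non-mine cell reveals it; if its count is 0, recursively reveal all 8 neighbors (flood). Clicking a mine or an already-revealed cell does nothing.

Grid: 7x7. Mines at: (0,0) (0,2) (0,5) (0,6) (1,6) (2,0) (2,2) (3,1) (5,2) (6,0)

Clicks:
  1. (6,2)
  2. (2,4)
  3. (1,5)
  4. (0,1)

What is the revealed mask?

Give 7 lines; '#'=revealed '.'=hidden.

Click 1 (6,2) count=1: revealed 1 new [(6,2)] -> total=1
Click 2 (2,4) count=0: revealed 23 new [(1,3) (1,4) (1,5) (2,3) (2,4) (2,5) (2,6) (3,3) (3,4) (3,5) (3,6) (4,3) (4,4) (4,5) (4,6) (5,3) (5,4) (5,5) (5,6) (6,3) (6,4) (6,5) (6,6)] -> total=24
Click 3 (1,5) count=3: revealed 0 new [(none)] -> total=24
Click 4 (0,1) count=2: revealed 1 new [(0,1)] -> total=25

Answer: .#.....
...###.
...####
...####
...####
...####
..#####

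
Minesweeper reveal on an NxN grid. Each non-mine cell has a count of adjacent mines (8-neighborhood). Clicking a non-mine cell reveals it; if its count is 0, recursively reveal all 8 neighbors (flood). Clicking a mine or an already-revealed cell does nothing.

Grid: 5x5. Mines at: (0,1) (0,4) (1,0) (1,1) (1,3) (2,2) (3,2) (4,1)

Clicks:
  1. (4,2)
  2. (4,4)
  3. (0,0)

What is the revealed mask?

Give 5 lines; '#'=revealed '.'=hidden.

Click 1 (4,2) count=2: revealed 1 new [(4,2)] -> total=1
Click 2 (4,4) count=0: revealed 6 new [(2,3) (2,4) (3,3) (3,4) (4,3) (4,4)] -> total=7
Click 3 (0,0) count=3: revealed 1 new [(0,0)] -> total=8

Answer: #....
.....
...##
...##
..###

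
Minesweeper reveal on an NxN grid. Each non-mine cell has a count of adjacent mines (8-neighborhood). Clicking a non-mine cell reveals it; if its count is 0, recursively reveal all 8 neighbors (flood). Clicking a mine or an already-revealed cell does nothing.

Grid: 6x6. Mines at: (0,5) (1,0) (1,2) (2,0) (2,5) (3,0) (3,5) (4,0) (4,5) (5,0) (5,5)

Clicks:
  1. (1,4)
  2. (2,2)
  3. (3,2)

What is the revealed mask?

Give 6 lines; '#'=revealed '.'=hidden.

Answer: ......
....#.
.####.
.####.
.####.
.####.

Derivation:
Click 1 (1,4) count=2: revealed 1 new [(1,4)] -> total=1
Click 2 (2,2) count=1: revealed 1 new [(2,2)] -> total=2
Click 3 (3,2) count=0: revealed 15 new [(2,1) (2,3) (2,4) (3,1) (3,2) (3,3) (3,4) (4,1) (4,2) (4,3) (4,4) (5,1) (5,2) (5,3) (5,4)] -> total=17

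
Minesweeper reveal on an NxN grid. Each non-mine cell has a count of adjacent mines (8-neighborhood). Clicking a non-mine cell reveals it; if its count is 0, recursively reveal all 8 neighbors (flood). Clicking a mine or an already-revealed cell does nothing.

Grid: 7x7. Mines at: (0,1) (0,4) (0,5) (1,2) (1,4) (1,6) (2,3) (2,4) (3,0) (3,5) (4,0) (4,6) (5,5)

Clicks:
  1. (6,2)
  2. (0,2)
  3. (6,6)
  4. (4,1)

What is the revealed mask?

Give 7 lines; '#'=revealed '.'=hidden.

Answer: ..#....
.......
.......
.####..
.####..
#####..
#####.#

Derivation:
Click 1 (6,2) count=0: revealed 18 new [(3,1) (3,2) (3,3) (3,4) (4,1) (4,2) (4,3) (4,4) (5,0) (5,1) (5,2) (5,3) (5,4) (6,0) (6,1) (6,2) (6,3) (6,4)] -> total=18
Click 2 (0,2) count=2: revealed 1 new [(0,2)] -> total=19
Click 3 (6,6) count=1: revealed 1 new [(6,6)] -> total=20
Click 4 (4,1) count=2: revealed 0 new [(none)] -> total=20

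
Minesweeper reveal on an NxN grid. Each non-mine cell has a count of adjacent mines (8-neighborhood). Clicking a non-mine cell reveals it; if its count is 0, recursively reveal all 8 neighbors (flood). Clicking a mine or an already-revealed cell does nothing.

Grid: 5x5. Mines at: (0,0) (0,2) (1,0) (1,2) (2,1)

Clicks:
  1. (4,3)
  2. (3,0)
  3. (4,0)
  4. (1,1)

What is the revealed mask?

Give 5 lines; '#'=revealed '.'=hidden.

Answer: ...##
.#.##
..###
#####
#####

Derivation:
Click 1 (4,3) count=0: revealed 17 new [(0,3) (0,4) (1,3) (1,4) (2,2) (2,3) (2,4) (3,0) (3,1) (3,2) (3,3) (3,4) (4,0) (4,1) (4,2) (4,3) (4,4)] -> total=17
Click 2 (3,0) count=1: revealed 0 new [(none)] -> total=17
Click 3 (4,0) count=0: revealed 0 new [(none)] -> total=17
Click 4 (1,1) count=5: revealed 1 new [(1,1)] -> total=18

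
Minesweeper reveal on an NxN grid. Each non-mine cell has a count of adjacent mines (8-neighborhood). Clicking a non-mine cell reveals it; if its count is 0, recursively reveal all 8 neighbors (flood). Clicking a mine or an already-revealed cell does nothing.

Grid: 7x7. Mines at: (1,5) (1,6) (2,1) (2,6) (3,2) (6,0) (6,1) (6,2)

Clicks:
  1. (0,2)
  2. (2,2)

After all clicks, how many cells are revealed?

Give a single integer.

Click 1 (0,2) count=0: revealed 13 new [(0,0) (0,1) (0,2) (0,3) (0,4) (1,0) (1,1) (1,2) (1,3) (1,4) (2,2) (2,3) (2,4)] -> total=13
Click 2 (2,2) count=2: revealed 0 new [(none)] -> total=13

Answer: 13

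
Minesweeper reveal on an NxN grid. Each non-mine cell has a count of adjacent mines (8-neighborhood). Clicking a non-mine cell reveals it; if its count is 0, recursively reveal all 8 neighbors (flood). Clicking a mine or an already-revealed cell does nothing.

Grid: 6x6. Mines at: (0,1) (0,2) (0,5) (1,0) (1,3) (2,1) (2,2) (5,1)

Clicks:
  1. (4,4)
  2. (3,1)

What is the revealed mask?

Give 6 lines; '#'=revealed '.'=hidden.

Answer: ......
....##
...###
.#####
..####
..####

Derivation:
Click 1 (4,4) count=0: revealed 17 new [(1,4) (1,5) (2,3) (2,4) (2,5) (3,2) (3,3) (3,4) (3,5) (4,2) (4,3) (4,4) (4,5) (5,2) (5,3) (5,4) (5,5)] -> total=17
Click 2 (3,1) count=2: revealed 1 new [(3,1)] -> total=18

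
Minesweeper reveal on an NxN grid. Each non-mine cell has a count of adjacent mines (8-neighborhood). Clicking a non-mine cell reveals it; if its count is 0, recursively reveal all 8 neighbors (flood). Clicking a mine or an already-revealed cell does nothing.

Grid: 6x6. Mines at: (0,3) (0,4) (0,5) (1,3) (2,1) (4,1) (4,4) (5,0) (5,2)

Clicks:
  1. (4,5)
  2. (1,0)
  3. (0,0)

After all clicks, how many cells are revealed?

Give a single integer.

Click 1 (4,5) count=1: revealed 1 new [(4,5)] -> total=1
Click 2 (1,0) count=1: revealed 1 new [(1,0)] -> total=2
Click 3 (0,0) count=0: revealed 5 new [(0,0) (0,1) (0,2) (1,1) (1,2)] -> total=7

Answer: 7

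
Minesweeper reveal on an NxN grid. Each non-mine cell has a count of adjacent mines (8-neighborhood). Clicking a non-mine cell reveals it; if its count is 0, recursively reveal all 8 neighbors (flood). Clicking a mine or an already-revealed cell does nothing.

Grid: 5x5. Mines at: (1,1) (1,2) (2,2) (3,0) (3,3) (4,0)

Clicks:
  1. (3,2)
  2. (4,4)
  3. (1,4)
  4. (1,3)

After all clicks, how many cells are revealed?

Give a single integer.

Click 1 (3,2) count=2: revealed 1 new [(3,2)] -> total=1
Click 2 (4,4) count=1: revealed 1 new [(4,4)] -> total=2
Click 3 (1,4) count=0: revealed 6 new [(0,3) (0,4) (1,3) (1,4) (2,3) (2,4)] -> total=8
Click 4 (1,3) count=2: revealed 0 new [(none)] -> total=8

Answer: 8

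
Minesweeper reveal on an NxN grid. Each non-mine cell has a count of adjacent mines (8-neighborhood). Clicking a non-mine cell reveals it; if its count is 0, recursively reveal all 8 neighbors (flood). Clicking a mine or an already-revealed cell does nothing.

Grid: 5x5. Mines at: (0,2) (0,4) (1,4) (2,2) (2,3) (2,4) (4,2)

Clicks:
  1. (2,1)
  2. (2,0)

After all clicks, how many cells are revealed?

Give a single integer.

Click 1 (2,1) count=1: revealed 1 new [(2,1)] -> total=1
Click 2 (2,0) count=0: revealed 9 new [(0,0) (0,1) (1,0) (1,1) (2,0) (3,0) (3,1) (4,0) (4,1)] -> total=10

Answer: 10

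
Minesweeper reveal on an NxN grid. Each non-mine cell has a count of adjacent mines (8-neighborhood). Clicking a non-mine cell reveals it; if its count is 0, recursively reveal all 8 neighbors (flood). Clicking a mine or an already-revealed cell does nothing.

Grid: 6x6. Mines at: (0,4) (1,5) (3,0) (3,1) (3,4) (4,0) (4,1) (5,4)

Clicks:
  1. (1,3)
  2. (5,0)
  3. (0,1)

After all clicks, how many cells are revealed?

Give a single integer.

Answer: 13

Derivation:
Click 1 (1,3) count=1: revealed 1 new [(1,3)] -> total=1
Click 2 (5,0) count=2: revealed 1 new [(5,0)] -> total=2
Click 3 (0,1) count=0: revealed 11 new [(0,0) (0,1) (0,2) (0,3) (1,0) (1,1) (1,2) (2,0) (2,1) (2,2) (2,3)] -> total=13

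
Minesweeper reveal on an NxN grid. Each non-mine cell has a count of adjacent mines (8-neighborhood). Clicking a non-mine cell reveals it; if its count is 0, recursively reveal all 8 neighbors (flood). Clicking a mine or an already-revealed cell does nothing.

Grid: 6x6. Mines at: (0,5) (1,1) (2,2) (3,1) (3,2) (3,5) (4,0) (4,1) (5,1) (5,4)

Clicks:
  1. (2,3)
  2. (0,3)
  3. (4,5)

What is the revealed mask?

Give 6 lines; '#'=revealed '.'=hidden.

Click 1 (2,3) count=2: revealed 1 new [(2,3)] -> total=1
Click 2 (0,3) count=0: revealed 6 new [(0,2) (0,3) (0,4) (1,2) (1,3) (1,4)] -> total=7
Click 3 (4,5) count=2: revealed 1 new [(4,5)] -> total=8

Answer: ..###.
..###.
...#..
......
.....#
......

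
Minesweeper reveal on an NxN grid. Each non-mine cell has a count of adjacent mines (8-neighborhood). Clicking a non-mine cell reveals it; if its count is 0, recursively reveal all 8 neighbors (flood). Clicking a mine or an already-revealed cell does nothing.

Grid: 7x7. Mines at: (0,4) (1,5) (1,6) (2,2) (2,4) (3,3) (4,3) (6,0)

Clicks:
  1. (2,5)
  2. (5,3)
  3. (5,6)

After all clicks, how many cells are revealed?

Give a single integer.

Answer: 20

Derivation:
Click 1 (2,5) count=3: revealed 1 new [(2,5)] -> total=1
Click 2 (5,3) count=1: revealed 1 new [(5,3)] -> total=2
Click 3 (5,6) count=0: revealed 18 new [(2,6) (3,4) (3,5) (3,6) (4,4) (4,5) (4,6) (5,1) (5,2) (5,4) (5,5) (5,6) (6,1) (6,2) (6,3) (6,4) (6,5) (6,6)] -> total=20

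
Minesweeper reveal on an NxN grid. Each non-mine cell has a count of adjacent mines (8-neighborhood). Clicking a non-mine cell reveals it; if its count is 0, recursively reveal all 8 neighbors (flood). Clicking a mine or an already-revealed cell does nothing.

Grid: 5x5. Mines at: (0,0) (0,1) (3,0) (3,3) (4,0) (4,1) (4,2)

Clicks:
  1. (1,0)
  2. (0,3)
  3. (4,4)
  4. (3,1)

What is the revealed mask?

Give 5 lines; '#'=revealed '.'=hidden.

Click 1 (1,0) count=2: revealed 1 new [(1,0)] -> total=1
Click 2 (0,3) count=0: revealed 9 new [(0,2) (0,3) (0,4) (1,2) (1,3) (1,4) (2,2) (2,3) (2,4)] -> total=10
Click 3 (4,4) count=1: revealed 1 new [(4,4)] -> total=11
Click 4 (3,1) count=4: revealed 1 new [(3,1)] -> total=12

Answer: ..###
#.###
..###
.#...
....#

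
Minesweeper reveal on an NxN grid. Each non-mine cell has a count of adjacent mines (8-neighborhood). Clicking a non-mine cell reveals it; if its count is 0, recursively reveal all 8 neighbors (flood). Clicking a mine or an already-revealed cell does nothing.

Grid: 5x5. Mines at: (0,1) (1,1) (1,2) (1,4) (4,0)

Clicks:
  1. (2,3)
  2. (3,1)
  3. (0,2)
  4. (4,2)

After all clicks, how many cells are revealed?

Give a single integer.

Click 1 (2,3) count=2: revealed 1 new [(2,3)] -> total=1
Click 2 (3,1) count=1: revealed 1 new [(3,1)] -> total=2
Click 3 (0,2) count=3: revealed 1 new [(0,2)] -> total=3
Click 4 (4,2) count=0: revealed 10 new [(2,1) (2,2) (2,4) (3,2) (3,3) (3,4) (4,1) (4,2) (4,3) (4,4)] -> total=13

Answer: 13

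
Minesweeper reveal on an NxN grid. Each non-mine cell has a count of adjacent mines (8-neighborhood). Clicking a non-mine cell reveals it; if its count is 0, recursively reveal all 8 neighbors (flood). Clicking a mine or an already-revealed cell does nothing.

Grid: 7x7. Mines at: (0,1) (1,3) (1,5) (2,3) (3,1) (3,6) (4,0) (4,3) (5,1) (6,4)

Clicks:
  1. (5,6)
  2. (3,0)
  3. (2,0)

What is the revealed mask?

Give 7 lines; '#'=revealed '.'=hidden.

Answer: .......
.......
#......
#......
.....##
.....##
.....##

Derivation:
Click 1 (5,6) count=0: revealed 6 new [(4,5) (4,6) (5,5) (5,6) (6,5) (6,6)] -> total=6
Click 2 (3,0) count=2: revealed 1 new [(3,0)] -> total=7
Click 3 (2,0) count=1: revealed 1 new [(2,0)] -> total=8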